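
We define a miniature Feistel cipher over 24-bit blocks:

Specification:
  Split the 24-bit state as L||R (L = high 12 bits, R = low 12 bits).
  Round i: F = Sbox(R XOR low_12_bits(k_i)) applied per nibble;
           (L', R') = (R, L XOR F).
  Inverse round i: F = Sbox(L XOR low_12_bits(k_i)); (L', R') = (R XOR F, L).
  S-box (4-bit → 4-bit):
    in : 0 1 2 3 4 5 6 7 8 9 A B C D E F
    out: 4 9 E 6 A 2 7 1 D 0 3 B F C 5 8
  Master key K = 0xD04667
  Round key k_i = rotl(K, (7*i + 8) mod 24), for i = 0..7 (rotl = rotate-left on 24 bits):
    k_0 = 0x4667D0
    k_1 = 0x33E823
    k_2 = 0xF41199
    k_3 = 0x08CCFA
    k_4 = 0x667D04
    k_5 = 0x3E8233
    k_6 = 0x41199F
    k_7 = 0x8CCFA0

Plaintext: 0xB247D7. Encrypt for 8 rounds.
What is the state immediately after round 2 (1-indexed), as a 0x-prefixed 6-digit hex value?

0xF65670

s_0 = plaintext = 0xB247D7
s_1 = Round(s_0, k_0) = 0x7D7F65
s_2 = Round(s_1, k_1) = 0xF65670
s_3 = Round(s_2, k_2) = 0x670E35
s_4 = Round(s_3, k_3) = 0xE35888
s_5 = Round(s_4, k_4) = 0x888CEA
s_6 = Round(s_5, k_5) = 0xCEAD48
s_7 = Round(s_6, k_6) = 0xD4862B
s_8 = Round(s_7, k_7) = 0x62BD93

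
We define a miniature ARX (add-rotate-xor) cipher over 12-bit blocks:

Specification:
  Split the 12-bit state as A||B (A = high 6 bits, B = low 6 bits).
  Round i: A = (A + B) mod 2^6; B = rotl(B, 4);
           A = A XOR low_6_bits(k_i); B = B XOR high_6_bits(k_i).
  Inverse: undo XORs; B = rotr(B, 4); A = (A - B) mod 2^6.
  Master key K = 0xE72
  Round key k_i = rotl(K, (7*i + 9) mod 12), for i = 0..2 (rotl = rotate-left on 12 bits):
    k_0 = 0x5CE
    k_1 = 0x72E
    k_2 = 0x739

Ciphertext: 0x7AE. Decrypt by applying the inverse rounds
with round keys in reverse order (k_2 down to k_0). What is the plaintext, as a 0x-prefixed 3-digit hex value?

0xCE8

s_0 = ciphertext = 0x7AE
s_1 = InvRound(s_0, k_2) = 0x70B
s_2 = InvRound(s_1, k_1) = 0x55D
s_3 = InvRound(s_2, k_0) = 0xCE8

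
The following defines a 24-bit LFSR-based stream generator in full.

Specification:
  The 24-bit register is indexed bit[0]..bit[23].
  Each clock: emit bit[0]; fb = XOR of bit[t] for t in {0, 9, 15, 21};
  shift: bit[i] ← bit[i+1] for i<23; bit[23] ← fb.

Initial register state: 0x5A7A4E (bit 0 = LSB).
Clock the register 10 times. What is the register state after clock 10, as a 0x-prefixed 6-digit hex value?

reg_0 = 0x5A7A4E
clock 1: out=0, reg = 0xAD3D27
clock 2: out=1, reg = 0x569E93
clock 3: out=1, reg = 0xAB4F49
clock 4: out=1, reg = 0xD5A7A4
clock 5: out=0, reg = 0x6AD3D2
clock 6: out=0, reg = 0xB569E9
clock 7: out=1, reg = 0x5AB4F4
clock 8: out=0, reg = 0xAD5A7A
clock 9: out=0, reg = 0x56AD3D
clock 10: out=1, reg = 0x2B569E

0x2B569E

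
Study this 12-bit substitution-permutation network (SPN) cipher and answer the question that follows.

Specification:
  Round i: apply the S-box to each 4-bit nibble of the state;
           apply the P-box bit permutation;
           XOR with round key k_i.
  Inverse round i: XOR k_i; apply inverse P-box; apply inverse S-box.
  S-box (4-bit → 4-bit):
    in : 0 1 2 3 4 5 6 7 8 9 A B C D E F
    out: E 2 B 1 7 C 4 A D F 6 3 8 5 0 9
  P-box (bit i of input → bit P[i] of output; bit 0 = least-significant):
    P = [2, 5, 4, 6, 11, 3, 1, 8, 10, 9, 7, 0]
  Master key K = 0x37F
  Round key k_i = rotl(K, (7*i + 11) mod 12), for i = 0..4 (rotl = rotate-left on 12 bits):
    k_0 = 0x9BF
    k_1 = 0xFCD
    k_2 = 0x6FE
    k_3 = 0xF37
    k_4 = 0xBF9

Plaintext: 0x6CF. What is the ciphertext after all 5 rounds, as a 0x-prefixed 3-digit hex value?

s_0 = plaintext = 0x6CF
s_1 = Round(s_0, k_0) = 0x87B
s_2 = Round(s_1, k_1) = 0xA60
s_3 = Round(s_2, k_2) = 0x40C
s_4 = Round(s_3, k_3) = 0x8FD
s_5 = Round(s_4, k_4) = 0x66C

0x66C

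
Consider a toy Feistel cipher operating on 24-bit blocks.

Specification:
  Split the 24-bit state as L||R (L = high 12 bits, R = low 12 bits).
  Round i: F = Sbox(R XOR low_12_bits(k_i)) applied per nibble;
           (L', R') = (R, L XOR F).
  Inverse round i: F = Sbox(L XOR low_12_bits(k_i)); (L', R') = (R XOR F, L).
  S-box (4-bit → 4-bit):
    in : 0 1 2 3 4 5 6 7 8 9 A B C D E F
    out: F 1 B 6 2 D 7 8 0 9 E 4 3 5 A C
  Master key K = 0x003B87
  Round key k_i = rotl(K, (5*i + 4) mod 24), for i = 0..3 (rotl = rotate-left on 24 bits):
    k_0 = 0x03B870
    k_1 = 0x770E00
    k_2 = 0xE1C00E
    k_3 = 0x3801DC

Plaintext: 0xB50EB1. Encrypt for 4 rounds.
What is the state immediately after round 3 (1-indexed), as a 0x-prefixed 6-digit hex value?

0x5C015B

s_0 = plaintext = 0xB50EB1
s_1 = Round(s_0, k_0) = 0xEB1C61
s_2 = Round(s_1, k_1) = 0xC615C0
s_3 = Round(s_2, k_2) = 0x5C015B
s_4 = Round(s_3, k_3) = 0x15BAC8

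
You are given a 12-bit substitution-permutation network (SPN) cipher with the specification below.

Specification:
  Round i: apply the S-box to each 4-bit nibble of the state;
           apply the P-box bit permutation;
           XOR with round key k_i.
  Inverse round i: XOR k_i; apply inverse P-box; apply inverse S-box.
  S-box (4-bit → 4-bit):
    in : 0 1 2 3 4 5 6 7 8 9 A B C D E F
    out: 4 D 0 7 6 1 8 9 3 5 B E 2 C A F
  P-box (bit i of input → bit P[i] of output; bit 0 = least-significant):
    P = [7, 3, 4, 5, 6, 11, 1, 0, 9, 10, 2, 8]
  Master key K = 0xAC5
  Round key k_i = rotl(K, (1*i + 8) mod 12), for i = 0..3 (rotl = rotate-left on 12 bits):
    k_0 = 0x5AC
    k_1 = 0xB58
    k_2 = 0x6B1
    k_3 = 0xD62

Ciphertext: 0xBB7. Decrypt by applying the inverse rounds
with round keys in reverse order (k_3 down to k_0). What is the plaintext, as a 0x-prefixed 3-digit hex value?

0x148

s_0 = ciphertext = 0xBB7
s_1 = InvRound(s_0, k_3) = 0x379
s_2 = InvRound(s_1, k_2) = 0xE58
s_3 = InvRound(s_2, k_1) = 0xE22
s_4 = InvRound(s_3, k_0) = 0x148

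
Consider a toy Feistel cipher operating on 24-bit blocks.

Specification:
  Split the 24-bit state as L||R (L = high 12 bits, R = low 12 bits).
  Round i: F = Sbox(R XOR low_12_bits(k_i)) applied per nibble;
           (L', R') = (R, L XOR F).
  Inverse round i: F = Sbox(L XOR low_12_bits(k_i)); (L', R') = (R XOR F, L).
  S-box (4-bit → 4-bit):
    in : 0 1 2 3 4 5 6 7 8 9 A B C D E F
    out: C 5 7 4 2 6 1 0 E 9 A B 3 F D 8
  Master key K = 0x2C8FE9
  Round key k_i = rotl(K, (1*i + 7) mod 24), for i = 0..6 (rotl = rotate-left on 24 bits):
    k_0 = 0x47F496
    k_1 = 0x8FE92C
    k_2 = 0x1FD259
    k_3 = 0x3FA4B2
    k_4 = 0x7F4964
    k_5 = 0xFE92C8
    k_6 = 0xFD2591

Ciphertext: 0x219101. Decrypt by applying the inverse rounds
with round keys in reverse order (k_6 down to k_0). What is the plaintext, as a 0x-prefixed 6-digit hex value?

0x3BB25D

s_0 = ciphertext = 0x219101
s_1 = InvRound(s_0, k_6) = 0x1EF219
s_2 = InvRound(s_1, k_5) = 0x6691EF
s_3 = InvRound(s_2, k_4) = 0x920669
s_4 = InvRound(s_3, k_3) = 0x9FE920
s_5 = InvRound(s_4, k_2) = 0x2809FE
s_6 = InvRound(s_5, k_1) = 0x25D280
s_7 = InvRound(s_6, k_0) = 0x3BB25D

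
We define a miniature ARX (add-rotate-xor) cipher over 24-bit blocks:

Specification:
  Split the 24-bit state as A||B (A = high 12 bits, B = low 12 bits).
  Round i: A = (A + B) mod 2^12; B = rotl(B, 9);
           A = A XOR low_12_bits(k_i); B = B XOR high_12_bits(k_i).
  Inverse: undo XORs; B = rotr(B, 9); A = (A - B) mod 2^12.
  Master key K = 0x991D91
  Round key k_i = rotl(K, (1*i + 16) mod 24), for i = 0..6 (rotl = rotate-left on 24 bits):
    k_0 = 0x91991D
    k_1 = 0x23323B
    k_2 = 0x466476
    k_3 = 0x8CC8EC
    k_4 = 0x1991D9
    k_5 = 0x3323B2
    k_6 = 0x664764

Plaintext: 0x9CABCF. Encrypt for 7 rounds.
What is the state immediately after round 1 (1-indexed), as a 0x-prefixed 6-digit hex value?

0xC84660

s_0 = plaintext = 0x9CABCF
s_1 = Round(s_0, k_0) = 0xC84660
s_2 = Round(s_1, k_1) = 0x0DF2FF
s_3 = Round(s_2, k_2) = 0x7A8A39
s_4 = Round(s_3, k_3) = 0x90DB8B
s_5 = Round(s_4, k_4) = 0x5416E8
s_6 = Round(s_5, k_5) = 0xF9B3EF
s_7 = Round(s_6, k_6) = 0x4EE819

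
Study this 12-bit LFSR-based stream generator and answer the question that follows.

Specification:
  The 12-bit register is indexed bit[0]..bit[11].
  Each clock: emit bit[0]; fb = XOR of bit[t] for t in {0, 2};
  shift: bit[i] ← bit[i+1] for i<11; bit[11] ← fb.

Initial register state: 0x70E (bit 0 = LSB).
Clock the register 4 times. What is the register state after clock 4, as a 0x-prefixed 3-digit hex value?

0xD70

reg_0 = 0x70E
clock 1: out=0, reg = 0xB87
clock 2: out=1, reg = 0x5C3
clock 3: out=1, reg = 0xAE1
clock 4: out=1, reg = 0xD70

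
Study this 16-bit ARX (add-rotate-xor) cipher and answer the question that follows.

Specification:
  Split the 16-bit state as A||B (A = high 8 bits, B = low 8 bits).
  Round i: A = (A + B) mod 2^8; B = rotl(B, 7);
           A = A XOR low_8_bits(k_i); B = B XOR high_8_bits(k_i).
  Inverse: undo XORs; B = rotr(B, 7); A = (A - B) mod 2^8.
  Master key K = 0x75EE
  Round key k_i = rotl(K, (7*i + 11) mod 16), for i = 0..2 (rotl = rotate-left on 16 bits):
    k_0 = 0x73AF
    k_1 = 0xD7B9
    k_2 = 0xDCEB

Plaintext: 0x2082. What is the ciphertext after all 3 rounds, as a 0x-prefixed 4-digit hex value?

s_0 = plaintext = 0x2082
s_1 = Round(s_0, k_0) = 0x0D32
s_2 = Round(s_1, k_1) = 0x86CE
s_3 = Round(s_2, k_2) = 0xBFBB

0xBFBB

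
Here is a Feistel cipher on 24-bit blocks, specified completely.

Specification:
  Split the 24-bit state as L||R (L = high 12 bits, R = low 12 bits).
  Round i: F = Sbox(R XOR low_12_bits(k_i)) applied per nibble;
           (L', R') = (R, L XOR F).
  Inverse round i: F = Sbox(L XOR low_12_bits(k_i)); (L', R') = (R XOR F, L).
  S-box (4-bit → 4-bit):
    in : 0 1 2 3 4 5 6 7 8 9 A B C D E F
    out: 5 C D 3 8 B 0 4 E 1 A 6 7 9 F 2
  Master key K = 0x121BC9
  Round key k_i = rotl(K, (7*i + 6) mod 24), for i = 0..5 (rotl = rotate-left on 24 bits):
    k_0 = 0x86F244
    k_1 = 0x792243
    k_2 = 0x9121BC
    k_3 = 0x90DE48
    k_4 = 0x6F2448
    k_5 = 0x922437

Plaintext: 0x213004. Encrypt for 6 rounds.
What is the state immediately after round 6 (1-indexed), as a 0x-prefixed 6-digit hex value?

s_0 = plaintext = 0x213004
s_1 = Round(s_0, k_0) = 0x004F96
s_2 = Round(s_1, k_1) = 0xF9699F
s_3 = Round(s_2, k_2) = 0x99F145
s_4 = Round(s_3, k_3) = 0x145BC6
s_5 = Round(s_4, k_4) = 0xBC63AA
s_6 = Round(s_5, k_5) = 0x3AAFDF

0x3AAFDF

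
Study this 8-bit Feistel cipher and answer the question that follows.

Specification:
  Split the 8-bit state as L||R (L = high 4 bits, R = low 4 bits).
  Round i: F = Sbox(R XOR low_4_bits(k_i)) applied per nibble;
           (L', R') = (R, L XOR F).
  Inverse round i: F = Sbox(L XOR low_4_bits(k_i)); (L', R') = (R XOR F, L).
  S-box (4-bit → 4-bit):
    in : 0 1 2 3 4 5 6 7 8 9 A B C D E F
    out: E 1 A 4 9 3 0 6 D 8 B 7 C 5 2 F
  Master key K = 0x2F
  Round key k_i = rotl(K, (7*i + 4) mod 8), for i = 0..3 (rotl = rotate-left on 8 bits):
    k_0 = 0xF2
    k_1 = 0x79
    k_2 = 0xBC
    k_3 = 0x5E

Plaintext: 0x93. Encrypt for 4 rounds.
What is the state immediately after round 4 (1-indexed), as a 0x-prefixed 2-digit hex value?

s_0 = plaintext = 0x93
s_1 = Round(s_0, k_0) = 0x38
s_2 = Round(s_1, k_1) = 0x82
s_3 = Round(s_2, k_2) = 0x2A
s_4 = Round(s_3, k_3) = 0xAB

0xAB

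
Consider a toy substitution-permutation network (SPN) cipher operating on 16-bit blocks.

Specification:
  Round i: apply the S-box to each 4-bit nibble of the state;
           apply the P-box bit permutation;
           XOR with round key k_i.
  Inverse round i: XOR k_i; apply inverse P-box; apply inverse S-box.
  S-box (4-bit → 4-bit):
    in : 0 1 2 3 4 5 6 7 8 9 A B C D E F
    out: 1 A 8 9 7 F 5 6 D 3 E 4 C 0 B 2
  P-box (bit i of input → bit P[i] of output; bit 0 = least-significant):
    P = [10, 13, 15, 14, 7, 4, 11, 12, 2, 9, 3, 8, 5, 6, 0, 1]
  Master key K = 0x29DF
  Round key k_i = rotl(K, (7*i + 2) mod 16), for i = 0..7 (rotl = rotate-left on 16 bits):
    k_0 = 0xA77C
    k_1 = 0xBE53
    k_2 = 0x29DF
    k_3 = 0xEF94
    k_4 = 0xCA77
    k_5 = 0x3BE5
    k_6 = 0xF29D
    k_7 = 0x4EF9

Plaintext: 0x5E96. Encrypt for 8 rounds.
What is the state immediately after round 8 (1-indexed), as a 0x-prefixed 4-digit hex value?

0x05FF

s_0 = plaintext = 0x5E96
s_1 = Round(s_0, k_0) = 0x208B
s_2 = Round(s_1, k_1) = 0x26D5
s_3 = Round(s_2, k_2) = 0xCDD1
s_4 = Round(s_3, k_3) = 0x8F97
s_5 = Round(s_4, k_4) = 0x68C4
s_6 = Round(s_5, k_5) = 0x86C8
s_7 = Round(s_6, k_6) = 0x2EB2
s_8 = Round(s_7, k_7) = 0x05FF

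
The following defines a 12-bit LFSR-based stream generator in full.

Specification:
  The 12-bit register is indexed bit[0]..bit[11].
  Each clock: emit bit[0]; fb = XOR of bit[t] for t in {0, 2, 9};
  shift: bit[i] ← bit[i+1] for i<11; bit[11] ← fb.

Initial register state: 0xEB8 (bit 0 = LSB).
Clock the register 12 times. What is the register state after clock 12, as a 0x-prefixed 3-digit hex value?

reg_0 = 0xEB8
clock 1: out=0, reg = 0xF5C
clock 2: out=0, reg = 0x7AE
clock 3: out=0, reg = 0x3D7
clock 4: out=1, reg = 0x9EB
clock 5: out=1, reg = 0xCF5
clock 6: out=1, reg = 0x67A
clock 7: out=0, reg = 0xB3D
clock 8: out=1, reg = 0xD9E
clock 9: out=0, reg = 0xECF
clock 10: out=1, reg = 0xF67
clock 11: out=1, reg = 0xFB3
clock 12: out=1, reg = 0x7D9

0x7D9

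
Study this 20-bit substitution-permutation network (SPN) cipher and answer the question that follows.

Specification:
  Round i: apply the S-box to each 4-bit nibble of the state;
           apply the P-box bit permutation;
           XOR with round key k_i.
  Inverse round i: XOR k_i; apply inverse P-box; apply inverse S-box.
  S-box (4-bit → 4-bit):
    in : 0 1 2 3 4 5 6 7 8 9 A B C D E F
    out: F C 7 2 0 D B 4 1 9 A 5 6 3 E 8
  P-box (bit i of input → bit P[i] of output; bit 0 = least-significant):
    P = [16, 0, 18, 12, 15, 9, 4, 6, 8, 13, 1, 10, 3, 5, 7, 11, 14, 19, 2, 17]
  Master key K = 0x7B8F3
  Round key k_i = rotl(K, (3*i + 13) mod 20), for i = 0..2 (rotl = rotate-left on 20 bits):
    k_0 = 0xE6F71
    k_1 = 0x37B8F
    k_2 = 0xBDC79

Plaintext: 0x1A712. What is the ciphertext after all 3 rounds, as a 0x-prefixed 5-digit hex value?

0x1901F

s_0 = plaintext = 0x1A712
s_1 = Round(s_0, k_0) = 0x96706
s_2 = Round(s_1, k_1) = 0x0A1F4
s_3 = Round(s_2, k_2) = 0x1901F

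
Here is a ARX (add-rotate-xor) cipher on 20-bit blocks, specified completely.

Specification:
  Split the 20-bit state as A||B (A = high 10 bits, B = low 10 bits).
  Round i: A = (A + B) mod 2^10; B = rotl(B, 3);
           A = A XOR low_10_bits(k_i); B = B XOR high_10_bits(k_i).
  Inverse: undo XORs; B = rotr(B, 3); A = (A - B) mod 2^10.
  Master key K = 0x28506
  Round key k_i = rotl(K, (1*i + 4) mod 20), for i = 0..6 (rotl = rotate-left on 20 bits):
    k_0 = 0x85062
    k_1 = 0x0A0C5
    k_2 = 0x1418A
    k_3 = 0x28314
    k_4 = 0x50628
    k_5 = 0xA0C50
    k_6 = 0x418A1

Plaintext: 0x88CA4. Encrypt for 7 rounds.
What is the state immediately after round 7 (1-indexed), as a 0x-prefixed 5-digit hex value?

0x77C93

s_0 = plaintext = 0x88CA4
s_1 = Round(s_0, k_0) = 0xA9735
s_2 = Round(s_1, k_1) = 0x47D86
s_3 = Round(s_2, k_2) = 0xCBC63
s_4 = Round(s_3, k_3) = 0x21BB8
s_5 = Round(s_4, k_4) = 0x85886
s_6 = Round(s_5, k_5) = 0xB32B2
s_7 = Round(s_6, k_6) = 0x77C93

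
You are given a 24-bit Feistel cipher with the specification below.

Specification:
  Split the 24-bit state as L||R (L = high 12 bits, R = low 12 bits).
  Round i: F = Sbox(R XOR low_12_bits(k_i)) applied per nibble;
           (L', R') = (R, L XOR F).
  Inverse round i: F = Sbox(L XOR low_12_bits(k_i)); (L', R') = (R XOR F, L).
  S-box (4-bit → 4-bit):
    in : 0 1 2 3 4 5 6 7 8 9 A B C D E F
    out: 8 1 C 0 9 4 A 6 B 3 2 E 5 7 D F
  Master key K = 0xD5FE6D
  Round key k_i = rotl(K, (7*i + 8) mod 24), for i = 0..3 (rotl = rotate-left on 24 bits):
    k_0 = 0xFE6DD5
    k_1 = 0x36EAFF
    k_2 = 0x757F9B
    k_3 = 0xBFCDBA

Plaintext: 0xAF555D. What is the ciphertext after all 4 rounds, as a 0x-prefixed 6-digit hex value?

0x888FB0

s_0 = plaintext = 0xAF555D
s_1 = Round(s_0, k_0) = 0x55D14E
s_2 = Round(s_1, k_1) = 0x14EBBC
s_3 = Round(s_2, k_2) = 0xBBC888
s_4 = Round(s_3, k_3) = 0x888FB0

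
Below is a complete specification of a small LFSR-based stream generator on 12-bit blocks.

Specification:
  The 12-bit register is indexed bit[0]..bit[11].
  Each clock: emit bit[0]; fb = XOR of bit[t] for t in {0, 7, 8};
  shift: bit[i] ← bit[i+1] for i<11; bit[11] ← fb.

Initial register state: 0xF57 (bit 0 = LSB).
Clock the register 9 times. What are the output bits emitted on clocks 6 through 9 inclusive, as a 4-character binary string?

0101

reg_0 = 0xF57
clock 1: out=1, reg = 0x7AB
clock 2: out=1, reg = 0xBD5
clock 3: out=1, reg = 0xDEA
clock 4: out=0, reg = 0x6F5
clock 5: out=1, reg = 0x37A
clock 6: out=0, reg = 0x9BD
clock 7: out=1, reg = 0xCDE
clock 8: out=0, reg = 0xE6F
clock 9: out=1, reg = 0xF37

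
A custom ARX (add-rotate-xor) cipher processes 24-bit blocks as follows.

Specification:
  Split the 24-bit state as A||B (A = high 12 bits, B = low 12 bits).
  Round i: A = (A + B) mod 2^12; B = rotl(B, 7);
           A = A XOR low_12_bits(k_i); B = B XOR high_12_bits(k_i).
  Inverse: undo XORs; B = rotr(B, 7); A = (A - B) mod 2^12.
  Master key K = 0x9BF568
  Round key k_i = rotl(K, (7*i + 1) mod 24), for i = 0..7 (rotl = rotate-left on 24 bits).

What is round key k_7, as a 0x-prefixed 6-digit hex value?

0x6FD5A2

K = 0x9BF568
k_0 = rotl(K, (7*0+1) mod 24) = rotl(K, 1) = 0x37EAD1
k_1 = rotl(K, (7*1+1) mod 24) = rotl(K, 8) = 0xF5689B
k_2 = rotl(K, (7*2+1) mod 24) = rotl(K, 15) = 0xB44DFA
k_3 = rotl(K, (7*3+1) mod 24) = rotl(K, 22) = 0x26FD5A
k_4 = rotl(K, (7*4+1) mod 24) = rotl(K, 5) = 0x7EAD13
k_5 = rotl(K, (7*5+1) mod 24) = rotl(K, 12) = 0x5689BF
k_6 = rotl(K, (7*6+1) mod 24) = rotl(K, 19) = 0x44DFAB
k_7 = rotl(K, (7*7+1) mod 24) = rotl(K, 2) = 0x6FD5A2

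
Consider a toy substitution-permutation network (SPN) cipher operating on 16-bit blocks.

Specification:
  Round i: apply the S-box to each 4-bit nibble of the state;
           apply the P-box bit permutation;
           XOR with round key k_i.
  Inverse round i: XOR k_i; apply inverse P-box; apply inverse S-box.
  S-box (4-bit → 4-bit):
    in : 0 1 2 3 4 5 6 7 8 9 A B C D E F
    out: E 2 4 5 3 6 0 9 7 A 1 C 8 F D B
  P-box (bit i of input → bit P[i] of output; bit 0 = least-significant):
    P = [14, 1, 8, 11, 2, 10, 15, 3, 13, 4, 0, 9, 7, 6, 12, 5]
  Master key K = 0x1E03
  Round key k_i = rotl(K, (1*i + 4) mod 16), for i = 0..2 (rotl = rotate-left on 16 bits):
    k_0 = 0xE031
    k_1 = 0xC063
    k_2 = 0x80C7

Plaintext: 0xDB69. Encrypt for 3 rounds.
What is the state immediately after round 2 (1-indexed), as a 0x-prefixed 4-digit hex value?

s_0 = plaintext = 0xDB69
s_1 = Round(s_0, k_0) = 0xFAD2
s_2 = Round(s_1, k_1) = 0x658F
s_3 = Round(s_2, k_2) = 0x4CD0

0x658F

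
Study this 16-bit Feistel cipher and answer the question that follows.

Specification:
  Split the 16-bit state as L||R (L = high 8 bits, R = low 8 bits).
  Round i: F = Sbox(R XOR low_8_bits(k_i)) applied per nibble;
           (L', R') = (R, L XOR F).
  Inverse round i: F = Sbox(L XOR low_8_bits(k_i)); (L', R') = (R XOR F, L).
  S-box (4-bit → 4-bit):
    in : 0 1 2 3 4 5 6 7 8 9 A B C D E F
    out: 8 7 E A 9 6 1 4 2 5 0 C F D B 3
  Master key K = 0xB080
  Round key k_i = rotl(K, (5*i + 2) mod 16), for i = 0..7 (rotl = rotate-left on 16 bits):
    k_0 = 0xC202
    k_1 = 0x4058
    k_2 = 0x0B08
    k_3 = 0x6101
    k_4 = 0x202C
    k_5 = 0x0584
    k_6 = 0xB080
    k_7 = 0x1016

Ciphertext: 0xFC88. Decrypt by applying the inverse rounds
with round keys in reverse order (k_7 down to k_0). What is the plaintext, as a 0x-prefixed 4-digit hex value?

s_0 = ciphertext = 0xFC88
s_1 = InvRound(s_0, k_7) = 0x38FC
s_2 = InvRound(s_1, k_6) = 0x3E38
s_3 = InvRound(s_2, k_5) = 0xF83E
s_4 = InvRound(s_3, k_4) = 0xE7F8
s_5 = InvRound(s_4, k_3) = 0x49E7
s_6 = InvRound(s_5, k_2) = 0x7049
s_7 = InvRound(s_6, k_1) = 0xAB70
s_8 = InvRound(s_7, k_0) = 0x75AB

0x75AB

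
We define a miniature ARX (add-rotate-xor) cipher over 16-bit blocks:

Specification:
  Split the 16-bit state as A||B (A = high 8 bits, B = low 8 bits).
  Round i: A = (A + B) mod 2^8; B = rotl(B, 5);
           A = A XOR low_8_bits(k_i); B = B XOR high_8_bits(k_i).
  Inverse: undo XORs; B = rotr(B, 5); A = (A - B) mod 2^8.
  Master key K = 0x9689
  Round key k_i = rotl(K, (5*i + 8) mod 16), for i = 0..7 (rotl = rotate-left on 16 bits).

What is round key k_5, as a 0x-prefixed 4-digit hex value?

0x2D13

K = 0x9689
k_0 = rotl(K, (5*0+8) mod 16) = rotl(K, 8) = 0x8996
k_1 = rotl(K, (5*1+8) mod 16) = rotl(K, 13) = 0x32D1
k_2 = rotl(K, (5*2+8) mod 16) = rotl(K, 2) = 0x5A26
k_3 = rotl(K, (5*3+8) mod 16) = rotl(K, 7) = 0x44CB
k_4 = rotl(K, (5*4+8) mod 16) = rotl(K, 12) = 0x9968
k_5 = rotl(K, (5*5+8) mod 16) = rotl(K, 1) = 0x2D13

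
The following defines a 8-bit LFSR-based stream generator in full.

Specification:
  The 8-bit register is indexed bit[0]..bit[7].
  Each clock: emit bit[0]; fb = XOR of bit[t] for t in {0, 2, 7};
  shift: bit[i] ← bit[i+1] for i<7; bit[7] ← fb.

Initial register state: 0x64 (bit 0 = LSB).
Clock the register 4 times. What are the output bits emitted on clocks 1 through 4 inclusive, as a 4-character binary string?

reg_0 = 0x64
clock 1: out=0, reg = 0xB2
clock 2: out=0, reg = 0xD9
clock 3: out=1, reg = 0x6C
clock 4: out=0, reg = 0xB6

0010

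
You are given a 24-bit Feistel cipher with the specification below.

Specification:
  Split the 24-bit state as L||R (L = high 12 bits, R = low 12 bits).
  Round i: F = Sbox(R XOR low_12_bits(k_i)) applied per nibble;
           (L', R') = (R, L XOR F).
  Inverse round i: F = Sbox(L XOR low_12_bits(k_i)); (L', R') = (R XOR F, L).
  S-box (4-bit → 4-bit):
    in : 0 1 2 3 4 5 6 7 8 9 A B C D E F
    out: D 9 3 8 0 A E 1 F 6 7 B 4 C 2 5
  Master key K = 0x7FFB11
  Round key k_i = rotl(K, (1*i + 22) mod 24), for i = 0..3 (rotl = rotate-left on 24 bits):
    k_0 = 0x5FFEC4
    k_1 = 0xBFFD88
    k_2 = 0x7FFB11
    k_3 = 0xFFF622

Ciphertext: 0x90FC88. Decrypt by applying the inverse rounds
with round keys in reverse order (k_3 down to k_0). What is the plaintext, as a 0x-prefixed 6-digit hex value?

0x4418E8

s_0 = ciphertext = 0x90FC88
s_1 = InvRound(s_0, k_3) = 0x9B490F
s_2 = InvRound(s_1, k_2) = 0xA759B4
s_3 = InvRound(s_2, k_1) = 0x8E8A75
s_4 = InvRound(s_3, k_0) = 0x4418E8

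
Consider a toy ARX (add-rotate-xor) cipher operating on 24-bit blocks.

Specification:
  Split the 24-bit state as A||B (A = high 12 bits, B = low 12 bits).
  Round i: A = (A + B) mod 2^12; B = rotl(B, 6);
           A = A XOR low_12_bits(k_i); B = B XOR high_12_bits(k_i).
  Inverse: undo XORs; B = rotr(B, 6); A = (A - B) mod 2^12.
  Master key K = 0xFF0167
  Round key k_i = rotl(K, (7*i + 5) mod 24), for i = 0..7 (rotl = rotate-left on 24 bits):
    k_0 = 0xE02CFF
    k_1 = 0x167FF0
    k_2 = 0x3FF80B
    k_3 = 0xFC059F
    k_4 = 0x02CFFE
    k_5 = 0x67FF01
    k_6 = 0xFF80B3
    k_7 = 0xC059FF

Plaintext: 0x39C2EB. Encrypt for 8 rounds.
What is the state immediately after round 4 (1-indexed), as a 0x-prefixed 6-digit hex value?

0xF7E33B

s_0 = plaintext = 0x39C2EB
s_1 = Round(s_0, k_0) = 0xA784C9
s_2 = Round(s_1, k_1) = 0x0B1334
s_3 = Round(s_2, k_2) = 0xBEEEF3
s_4 = Round(s_3, k_3) = 0xF7E33B
s_5 = Round(s_4, k_4) = 0xD47EE0
s_6 = Round(s_5, k_5) = 0x326E44
s_7 = Round(s_6, k_6) = 0x1D9EC1
s_8 = Round(s_7, k_7) = 0x965C7E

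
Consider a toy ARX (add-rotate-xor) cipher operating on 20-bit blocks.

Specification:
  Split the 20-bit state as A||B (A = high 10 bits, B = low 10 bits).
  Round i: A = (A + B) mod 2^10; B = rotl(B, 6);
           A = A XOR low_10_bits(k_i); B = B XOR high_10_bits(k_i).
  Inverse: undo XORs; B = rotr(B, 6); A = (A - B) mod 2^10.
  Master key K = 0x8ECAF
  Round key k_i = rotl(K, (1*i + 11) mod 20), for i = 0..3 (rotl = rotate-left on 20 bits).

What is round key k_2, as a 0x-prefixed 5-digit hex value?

0x5F1D9

K = 0x8ECAF
k_0 = rotl(K, (1*0+11) mod 20) = rotl(K, 11) = 0x57C76
k_1 = rotl(K, (1*1+11) mod 20) = rotl(K, 12) = 0xAF8EC
k_2 = rotl(K, (1*2+11) mod 20) = rotl(K, 13) = 0x5F1D9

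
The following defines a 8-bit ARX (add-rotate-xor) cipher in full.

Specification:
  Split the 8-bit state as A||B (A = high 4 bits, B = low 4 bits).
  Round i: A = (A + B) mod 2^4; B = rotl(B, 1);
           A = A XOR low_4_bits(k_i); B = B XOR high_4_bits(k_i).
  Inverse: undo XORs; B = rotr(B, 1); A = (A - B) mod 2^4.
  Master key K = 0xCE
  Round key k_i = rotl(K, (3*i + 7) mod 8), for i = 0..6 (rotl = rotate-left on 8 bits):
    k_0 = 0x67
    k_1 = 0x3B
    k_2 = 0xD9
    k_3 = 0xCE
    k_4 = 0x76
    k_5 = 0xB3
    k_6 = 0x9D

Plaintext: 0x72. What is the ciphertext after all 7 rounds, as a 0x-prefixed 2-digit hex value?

0x16

s_0 = plaintext = 0x72
s_1 = Round(s_0, k_0) = 0xE2
s_2 = Round(s_1, k_1) = 0xB7
s_3 = Round(s_2, k_2) = 0xB3
s_4 = Round(s_3, k_3) = 0x0A
s_5 = Round(s_4, k_4) = 0xC2
s_6 = Round(s_5, k_5) = 0xDF
s_7 = Round(s_6, k_6) = 0x16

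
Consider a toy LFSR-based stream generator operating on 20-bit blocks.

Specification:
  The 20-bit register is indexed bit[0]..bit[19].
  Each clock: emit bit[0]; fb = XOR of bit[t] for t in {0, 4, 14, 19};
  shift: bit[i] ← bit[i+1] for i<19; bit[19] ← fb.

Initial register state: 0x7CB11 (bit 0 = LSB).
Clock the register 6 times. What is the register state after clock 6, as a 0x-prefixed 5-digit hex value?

reg_0 = 0x7CB11
clock 1: out=1, reg = 0xBE588
clock 2: out=0, reg = 0x5F2C4
clock 3: out=0, reg = 0xAF962
clock 4: out=0, reg = 0x57CB1
clock 5: out=1, reg = 0xABE58
clock 6: out=0, reg = 0x55F2C

0x55F2C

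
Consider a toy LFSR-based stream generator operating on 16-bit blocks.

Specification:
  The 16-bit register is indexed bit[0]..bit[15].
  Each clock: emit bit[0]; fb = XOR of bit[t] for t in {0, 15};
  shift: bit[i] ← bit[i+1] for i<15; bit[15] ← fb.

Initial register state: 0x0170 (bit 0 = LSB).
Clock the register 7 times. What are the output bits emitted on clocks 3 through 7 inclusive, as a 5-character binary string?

00111

reg_0 = 0x0170
clock 1: out=0, reg = 0x00B8
clock 2: out=0, reg = 0x005C
clock 3: out=0, reg = 0x002E
clock 4: out=0, reg = 0x0017
clock 5: out=1, reg = 0x800B
clock 6: out=1, reg = 0x4005
clock 7: out=1, reg = 0xA002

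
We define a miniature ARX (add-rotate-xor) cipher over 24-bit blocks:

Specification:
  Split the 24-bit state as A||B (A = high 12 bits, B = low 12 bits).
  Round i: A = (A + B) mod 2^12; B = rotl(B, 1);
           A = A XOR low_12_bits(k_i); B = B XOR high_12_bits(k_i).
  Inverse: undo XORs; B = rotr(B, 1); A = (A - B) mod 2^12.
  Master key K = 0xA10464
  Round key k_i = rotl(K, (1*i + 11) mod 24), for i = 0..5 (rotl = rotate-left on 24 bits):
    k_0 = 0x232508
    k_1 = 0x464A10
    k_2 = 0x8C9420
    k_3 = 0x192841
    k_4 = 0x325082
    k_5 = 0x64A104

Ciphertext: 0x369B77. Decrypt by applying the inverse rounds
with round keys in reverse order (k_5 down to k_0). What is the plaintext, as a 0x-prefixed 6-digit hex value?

0xB05CED

s_0 = ciphertext = 0x369B77
s_1 = InvRound(s_0, k_5) = 0x3CFE9E
s_2 = InvRound(s_1, k_4) = 0x470EDD
s_3 = InvRound(s_2, k_3) = 0xC8AFA7
s_4 = InvRound(s_3, k_2) = 0x4F33B7
s_5 = InvRound(s_4, k_1) = 0x2FABE9
s_6 = InvRound(s_5, k_0) = 0xB05CED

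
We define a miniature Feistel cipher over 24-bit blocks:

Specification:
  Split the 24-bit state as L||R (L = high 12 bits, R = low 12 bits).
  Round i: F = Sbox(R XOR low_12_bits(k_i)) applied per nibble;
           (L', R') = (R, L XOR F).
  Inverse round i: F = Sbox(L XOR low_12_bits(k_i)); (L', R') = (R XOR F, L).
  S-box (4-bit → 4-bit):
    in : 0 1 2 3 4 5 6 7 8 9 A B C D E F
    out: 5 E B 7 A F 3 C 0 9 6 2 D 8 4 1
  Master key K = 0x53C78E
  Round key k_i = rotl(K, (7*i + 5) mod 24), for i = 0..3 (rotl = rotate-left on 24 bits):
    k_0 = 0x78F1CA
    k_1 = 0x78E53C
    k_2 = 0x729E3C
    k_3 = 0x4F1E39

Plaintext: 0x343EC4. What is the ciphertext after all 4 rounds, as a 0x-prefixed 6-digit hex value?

0xFB1C76

s_0 = plaintext = 0x343EC4
s_1 = Round(s_0, k_0) = 0xEC4217
s_2 = Round(s_1, k_1) = 0x217276
s_3 = Round(s_2, k_2) = 0x276FB1
s_4 = Round(s_3, k_3) = 0xFB1C76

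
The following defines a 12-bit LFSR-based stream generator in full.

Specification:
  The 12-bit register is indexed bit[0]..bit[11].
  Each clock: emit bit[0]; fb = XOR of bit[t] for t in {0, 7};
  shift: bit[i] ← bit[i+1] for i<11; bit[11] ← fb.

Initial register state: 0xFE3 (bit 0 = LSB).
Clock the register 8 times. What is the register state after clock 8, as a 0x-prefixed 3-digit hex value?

reg_0 = 0xFE3
clock 1: out=1, reg = 0x7F1
clock 2: out=1, reg = 0x3F8
clock 3: out=0, reg = 0x9FC
clock 4: out=0, reg = 0xCFE
clock 5: out=0, reg = 0xE7F
clock 6: out=1, reg = 0xF3F
clock 7: out=1, reg = 0xF9F
clock 8: out=1, reg = 0x7CF

0x7CF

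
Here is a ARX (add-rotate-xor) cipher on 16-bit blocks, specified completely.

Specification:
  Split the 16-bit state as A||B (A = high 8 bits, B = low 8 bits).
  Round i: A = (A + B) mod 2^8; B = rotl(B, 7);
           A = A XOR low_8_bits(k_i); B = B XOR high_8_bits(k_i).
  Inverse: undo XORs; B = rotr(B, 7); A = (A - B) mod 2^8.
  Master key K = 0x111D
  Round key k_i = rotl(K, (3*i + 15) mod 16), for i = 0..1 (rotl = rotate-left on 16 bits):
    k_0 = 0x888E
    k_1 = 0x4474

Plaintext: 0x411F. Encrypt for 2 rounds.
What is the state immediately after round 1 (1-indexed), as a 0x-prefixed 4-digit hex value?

0xEE07

s_0 = plaintext = 0x411F
s_1 = Round(s_0, k_0) = 0xEE07
s_2 = Round(s_1, k_1) = 0x81C7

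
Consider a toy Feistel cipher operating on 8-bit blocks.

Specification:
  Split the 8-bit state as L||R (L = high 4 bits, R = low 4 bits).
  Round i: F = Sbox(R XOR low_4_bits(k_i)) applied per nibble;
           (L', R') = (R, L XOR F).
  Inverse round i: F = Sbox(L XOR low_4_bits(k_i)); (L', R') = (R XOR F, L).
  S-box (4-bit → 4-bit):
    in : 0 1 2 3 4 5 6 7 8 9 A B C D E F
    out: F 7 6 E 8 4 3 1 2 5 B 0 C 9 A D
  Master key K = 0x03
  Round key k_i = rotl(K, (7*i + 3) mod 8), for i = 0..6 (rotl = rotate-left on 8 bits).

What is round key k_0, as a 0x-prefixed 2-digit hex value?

0x18

K = 0x03
k_0 = rotl(K, (7*0+3) mod 8) = rotl(K, 3) = 0x18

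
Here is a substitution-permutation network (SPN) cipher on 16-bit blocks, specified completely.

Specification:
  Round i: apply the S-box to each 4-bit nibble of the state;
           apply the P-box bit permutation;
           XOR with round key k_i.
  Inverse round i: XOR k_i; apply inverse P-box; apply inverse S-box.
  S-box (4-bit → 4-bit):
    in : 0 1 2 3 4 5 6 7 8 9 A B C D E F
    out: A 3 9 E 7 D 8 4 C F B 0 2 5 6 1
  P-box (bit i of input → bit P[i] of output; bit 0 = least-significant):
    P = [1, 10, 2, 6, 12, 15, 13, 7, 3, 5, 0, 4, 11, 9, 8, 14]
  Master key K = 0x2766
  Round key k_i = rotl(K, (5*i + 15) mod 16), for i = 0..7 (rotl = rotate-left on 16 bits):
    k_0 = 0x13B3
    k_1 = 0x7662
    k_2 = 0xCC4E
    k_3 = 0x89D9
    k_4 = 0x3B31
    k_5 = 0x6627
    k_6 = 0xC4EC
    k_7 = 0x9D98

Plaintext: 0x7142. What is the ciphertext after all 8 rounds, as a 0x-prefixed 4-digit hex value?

0xC466

s_0 = plaintext = 0x7142
s_1 = Round(s_0, k_0) = 0xA2D9
s_2 = Round(s_1, k_1) = 0x083C
s_3 = Round(s_2, k_2) = 0x2ADF
s_4 = Round(s_3, k_3) = 0xF1E3
s_5 = Round(s_4, k_4) = 0x975D
s_6 = Round(s_5, k_5) = 0x1DA0
s_7 = Round(s_6, k_6) = 0x5A25
s_8 = Round(s_7, k_7) = 0xC466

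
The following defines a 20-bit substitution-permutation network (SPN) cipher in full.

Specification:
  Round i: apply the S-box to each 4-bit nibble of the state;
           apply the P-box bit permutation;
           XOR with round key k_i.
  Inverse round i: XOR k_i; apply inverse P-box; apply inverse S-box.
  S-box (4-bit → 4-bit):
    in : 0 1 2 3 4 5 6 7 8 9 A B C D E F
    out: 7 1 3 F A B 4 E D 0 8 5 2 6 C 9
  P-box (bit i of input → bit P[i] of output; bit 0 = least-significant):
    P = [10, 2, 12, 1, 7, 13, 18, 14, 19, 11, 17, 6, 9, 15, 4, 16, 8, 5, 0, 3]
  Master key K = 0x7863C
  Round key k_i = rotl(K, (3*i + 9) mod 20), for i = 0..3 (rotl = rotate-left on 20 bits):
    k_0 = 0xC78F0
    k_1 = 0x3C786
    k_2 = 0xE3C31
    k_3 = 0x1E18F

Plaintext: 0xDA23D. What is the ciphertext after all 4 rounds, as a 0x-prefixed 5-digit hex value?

0x0A561

s_0 = plaintext = 0xDA23D
s_1 = Round(s_0, k_0) = 0x10055
s_2 = Round(s_1, k_1) = 0x92810
s_3 = Round(s_2, k_2) = 0x4AAF5
s_4 = Round(s_3, k_3) = 0x0A561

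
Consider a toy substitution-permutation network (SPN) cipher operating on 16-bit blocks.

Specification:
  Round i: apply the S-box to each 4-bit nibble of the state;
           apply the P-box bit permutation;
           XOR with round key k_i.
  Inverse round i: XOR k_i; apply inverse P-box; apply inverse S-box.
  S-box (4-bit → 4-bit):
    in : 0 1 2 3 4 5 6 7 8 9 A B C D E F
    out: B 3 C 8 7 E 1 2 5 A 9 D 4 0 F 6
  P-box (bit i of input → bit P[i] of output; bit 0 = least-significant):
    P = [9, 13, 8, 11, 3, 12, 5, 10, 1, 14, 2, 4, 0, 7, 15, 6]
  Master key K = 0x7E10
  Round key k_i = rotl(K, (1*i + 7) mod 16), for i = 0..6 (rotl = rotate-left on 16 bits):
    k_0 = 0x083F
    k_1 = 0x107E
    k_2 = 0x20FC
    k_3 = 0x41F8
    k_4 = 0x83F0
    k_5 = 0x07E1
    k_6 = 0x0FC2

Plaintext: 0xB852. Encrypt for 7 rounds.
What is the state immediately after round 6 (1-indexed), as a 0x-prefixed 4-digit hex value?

0x1664

s_0 = plaintext = 0xB852
s_1 = Round(s_0, k_0) = 0x9558
s_2 = Round(s_1, k_1) = 0x478A
s_3 = Round(s_2, k_2) = 0xEA55
s_4 = Round(s_3, k_3) = 0xFC0B
s_5 = Round(s_4, k_4) = 0x1C7C
s_6 = Round(s_5, k_5) = 0x1664
s_7 = Round(s_6, k_6) = 0x2C49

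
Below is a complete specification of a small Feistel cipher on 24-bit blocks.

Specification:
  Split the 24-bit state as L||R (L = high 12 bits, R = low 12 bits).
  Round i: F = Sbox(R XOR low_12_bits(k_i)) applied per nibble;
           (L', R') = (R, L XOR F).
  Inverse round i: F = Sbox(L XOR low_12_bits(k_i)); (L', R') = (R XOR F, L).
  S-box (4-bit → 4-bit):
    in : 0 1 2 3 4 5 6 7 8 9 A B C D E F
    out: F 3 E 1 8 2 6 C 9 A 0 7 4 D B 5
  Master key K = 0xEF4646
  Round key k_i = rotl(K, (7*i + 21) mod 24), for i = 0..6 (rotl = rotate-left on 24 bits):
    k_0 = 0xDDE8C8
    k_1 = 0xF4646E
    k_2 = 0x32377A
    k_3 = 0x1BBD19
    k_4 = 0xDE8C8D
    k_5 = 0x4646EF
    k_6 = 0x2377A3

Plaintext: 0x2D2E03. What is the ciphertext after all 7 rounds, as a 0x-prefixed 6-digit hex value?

s_0 = plaintext = 0x2D2E03
s_1 = Round(s_0, k_0) = 0xE03495
s_2 = Round(s_1, k_1) = 0x495154
s_3 = Round(s_2, k_2) = 0x15427E
s_4 = Round(s_3, k_3) = 0x27E438
s_5 = Round(s_4, k_4) = 0x438B0C
s_6 = Round(s_5, k_5) = 0xB0C989
s_7 = Round(s_6, k_6) = 0x9890EC

0x9890EC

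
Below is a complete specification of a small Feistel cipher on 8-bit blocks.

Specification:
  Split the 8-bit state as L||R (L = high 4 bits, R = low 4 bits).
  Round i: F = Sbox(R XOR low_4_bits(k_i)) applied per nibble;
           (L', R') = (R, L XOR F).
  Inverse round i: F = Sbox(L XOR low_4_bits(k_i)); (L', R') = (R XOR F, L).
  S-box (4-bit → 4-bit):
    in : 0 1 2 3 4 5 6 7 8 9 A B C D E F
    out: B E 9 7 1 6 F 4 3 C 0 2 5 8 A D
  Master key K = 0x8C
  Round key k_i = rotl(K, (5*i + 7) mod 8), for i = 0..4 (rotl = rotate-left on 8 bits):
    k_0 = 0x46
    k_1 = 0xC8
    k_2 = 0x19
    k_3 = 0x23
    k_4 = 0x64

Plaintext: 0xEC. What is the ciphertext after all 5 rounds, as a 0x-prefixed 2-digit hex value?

0xB3

s_0 = plaintext = 0xEC
s_1 = Round(s_0, k_0) = 0xCE
s_2 = Round(s_1, k_1) = 0xE3
s_3 = Round(s_2, k_2) = 0x3E
s_4 = Round(s_3, k_3) = 0xEB
s_5 = Round(s_4, k_4) = 0xB3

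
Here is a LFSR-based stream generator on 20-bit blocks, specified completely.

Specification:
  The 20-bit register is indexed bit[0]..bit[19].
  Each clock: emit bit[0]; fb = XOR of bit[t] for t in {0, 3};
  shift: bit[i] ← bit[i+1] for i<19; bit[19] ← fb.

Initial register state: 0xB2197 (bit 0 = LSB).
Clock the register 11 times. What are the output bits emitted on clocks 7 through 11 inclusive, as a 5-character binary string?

reg_0 = 0xB2197
clock 1: out=1, reg = 0xD90CB
clock 2: out=1, reg = 0x6C865
clock 3: out=1, reg = 0xB6432
clock 4: out=0, reg = 0x5B219
clock 5: out=1, reg = 0x2D90C
clock 6: out=0, reg = 0x96C86
clock 7: out=0, reg = 0x4B643
clock 8: out=1, reg = 0xA5B21
clock 9: out=1, reg = 0xD2D90
clock 10: out=0, reg = 0x696C8
clock 11: out=0, reg = 0xB4B64

01100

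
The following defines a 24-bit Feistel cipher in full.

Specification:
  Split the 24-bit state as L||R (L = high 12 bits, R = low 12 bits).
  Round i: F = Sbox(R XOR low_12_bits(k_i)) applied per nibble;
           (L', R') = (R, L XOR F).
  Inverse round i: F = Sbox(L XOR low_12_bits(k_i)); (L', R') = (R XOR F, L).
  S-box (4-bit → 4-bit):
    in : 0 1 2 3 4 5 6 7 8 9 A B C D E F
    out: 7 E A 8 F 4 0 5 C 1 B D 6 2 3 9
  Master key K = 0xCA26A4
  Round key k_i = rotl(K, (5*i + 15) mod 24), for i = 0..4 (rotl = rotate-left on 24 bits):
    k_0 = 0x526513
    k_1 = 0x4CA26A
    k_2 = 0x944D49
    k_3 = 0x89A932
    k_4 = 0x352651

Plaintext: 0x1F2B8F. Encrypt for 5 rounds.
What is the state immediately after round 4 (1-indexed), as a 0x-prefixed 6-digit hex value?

s_0 = plaintext = 0x1F2B8F
s_1 = Round(s_0, k_0) = 0xB8F2E4
s_2 = Round(s_1, k_1) = 0x2E4C4C
s_3 = Round(s_2, k_2) = 0xC4CC90
s_4 = Round(s_3, k_3) = 0xC908F6
s_5 = Round(s_4, k_4) = 0x8F6F25

0xC908F6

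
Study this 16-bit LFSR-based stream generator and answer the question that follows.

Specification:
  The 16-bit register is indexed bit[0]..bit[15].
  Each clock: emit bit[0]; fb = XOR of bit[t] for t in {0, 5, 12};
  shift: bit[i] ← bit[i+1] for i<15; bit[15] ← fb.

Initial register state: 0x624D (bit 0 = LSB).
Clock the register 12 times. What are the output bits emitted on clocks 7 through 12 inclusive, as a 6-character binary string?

100100

reg_0 = 0x624D
clock 1: out=1, reg = 0xB126
clock 2: out=0, reg = 0x5893
clock 3: out=1, reg = 0x2C49
clock 4: out=1, reg = 0x9624
clock 5: out=0, reg = 0x4B12
clock 6: out=0, reg = 0x2589
clock 7: out=1, reg = 0x92C4
clock 8: out=0, reg = 0xC962
clock 9: out=0, reg = 0xE4B1
clock 10: out=1, reg = 0x7258
clock 11: out=0, reg = 0xB92C
clock 12: out=0, reg = 0x5C96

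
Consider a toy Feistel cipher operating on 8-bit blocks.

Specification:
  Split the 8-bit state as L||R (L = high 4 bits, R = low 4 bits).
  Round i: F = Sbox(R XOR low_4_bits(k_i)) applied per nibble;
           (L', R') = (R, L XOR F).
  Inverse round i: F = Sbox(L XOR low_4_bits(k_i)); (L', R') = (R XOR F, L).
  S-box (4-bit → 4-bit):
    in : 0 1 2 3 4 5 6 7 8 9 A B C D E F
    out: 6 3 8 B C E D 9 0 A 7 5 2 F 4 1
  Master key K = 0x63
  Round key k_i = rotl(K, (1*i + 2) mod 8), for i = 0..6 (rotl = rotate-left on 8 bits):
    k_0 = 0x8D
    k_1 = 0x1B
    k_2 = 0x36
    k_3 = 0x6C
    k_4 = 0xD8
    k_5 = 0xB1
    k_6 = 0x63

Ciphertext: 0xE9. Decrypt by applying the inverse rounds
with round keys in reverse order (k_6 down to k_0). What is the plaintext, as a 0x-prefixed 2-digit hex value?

0x14

s_0 = ciphertext = 0xE9
s_1 = InvRound(s_0, k_6) = 0x6E
s_2 = InvRound(s_1, k_5) = 0x76
s_3 = InvRound(s_2, k_4) = 0x77
s_4 = InvRound(s_3, k_3) = 0x27
s_5 = InvRound(s_4, k_2) = 0xB2
s_6 = InvRound(s_5, k_1) = 0x4B
s_7 = InvRound(s_6, k_0) = 0x14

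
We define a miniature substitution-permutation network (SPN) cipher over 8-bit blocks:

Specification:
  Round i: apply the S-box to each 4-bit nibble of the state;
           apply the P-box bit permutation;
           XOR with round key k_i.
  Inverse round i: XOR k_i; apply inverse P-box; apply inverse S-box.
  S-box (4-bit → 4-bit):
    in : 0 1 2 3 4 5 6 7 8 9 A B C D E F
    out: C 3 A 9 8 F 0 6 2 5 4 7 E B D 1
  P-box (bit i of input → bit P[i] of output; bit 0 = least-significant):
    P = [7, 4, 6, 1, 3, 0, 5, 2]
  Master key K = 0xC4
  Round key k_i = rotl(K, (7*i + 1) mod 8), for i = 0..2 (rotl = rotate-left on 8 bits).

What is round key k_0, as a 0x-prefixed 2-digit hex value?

K = 0xC4
k_0 = rotl(K, (7*0+1) mod 8) = rotl(K, 1) = 0x89

0x89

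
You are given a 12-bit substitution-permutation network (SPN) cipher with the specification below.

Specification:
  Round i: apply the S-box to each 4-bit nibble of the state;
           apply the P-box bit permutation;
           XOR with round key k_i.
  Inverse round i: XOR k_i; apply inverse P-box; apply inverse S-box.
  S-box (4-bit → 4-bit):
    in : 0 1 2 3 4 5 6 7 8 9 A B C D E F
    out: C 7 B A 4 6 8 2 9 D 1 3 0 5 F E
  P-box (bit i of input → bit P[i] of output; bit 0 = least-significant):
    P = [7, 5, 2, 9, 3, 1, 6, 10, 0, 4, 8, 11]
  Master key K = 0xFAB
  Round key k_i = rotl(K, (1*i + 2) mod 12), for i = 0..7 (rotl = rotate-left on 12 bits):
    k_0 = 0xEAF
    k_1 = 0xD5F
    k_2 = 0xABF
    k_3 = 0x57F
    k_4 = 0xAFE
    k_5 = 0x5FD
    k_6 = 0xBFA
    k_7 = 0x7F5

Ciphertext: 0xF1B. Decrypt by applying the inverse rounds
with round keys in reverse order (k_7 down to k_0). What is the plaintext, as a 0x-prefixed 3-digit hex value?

s_0 = ciphertext = 0xF1B
s_1 = InvRound(s_0, k_7) = 0x611
s_2 = InvRound(s_1, k_6) = 0x9EB
s_3 = InvRound(s_2, k_5) = 0x334
s_4 = InvRound(s_3, k_4) = 0x01A
s_5 = InvRound(s_4, k_3) = 0xD05
s_6 = InvRound(s_5, k_2) = 0x522
s_7 = InvRound(s_6, k_1) = 0x2D5
s_8 = InvRound(s_7, k_0) = 0x3E7

0x3E7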